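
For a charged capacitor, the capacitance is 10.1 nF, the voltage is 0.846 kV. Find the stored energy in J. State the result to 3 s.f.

E is given directly by: E = ½CV².
C = 10.1 nF = 1.010×10^-8 F; V = 0.846 kV = 846.0 V.
E = 0.003614 J

0.00361 J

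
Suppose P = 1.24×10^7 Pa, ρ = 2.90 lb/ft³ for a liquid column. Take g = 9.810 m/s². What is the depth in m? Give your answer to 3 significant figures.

Solving P = ρ·g·h for h: h = P/(ρ·g).
P = 1.24×10^7 Pa; ρ = 2.90 lb/ft³ = 46.45 kg/m³; g = 9.810 m/s².
h = 27210 m

27200 m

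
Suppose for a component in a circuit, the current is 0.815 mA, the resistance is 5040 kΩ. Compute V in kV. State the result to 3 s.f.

4.11 kV

From Ohm's law: V = IR.
I = 0.815 mA = 8.150×10^-4 A; R = 5040 kΩ = 5.040×10^6 Ω.
V = 4108 V
4108 V × (1 kV / 1000 V) = 4.108 kV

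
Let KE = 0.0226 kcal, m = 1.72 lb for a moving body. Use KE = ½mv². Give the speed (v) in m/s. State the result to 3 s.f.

15.6 m/s

Solving KE = ½mv² for v: v = √(2·KE/m).
KE = 0.0226 kcal = 94.56 J; m = 1.72 lb = 0.7802 kg.
v = 15.57 m/s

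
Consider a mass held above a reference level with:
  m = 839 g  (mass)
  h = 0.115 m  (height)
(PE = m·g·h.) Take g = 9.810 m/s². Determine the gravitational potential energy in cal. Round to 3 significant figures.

PE is given directly by: PE = mgh.
m = 839 g = 0.8390 kg; h = 0.115 m; g = 9.810 m/s².
PE = 0.9465 J
0.9465 J × (1 cal / 4.184 J) = 0.2262 cal

0.226 cal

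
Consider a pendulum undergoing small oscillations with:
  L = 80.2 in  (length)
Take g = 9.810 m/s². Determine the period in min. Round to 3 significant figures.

0.0477 min

T is given directly by: T = 2π√(L/g).
L = 80.2 in = 2.037 m; g = 9.810 m/s².
T = 2.863 s
2.863 s × (1 min / 60.00 s) = 0.04772 min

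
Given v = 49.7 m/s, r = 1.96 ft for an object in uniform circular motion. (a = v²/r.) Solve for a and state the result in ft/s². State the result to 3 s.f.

13600 ft/s²

a is given directly by: a = v²/r.
v = 49.7 m/s; r = 1.96 ft = 0.5974 m.
a = 4135 m/s²
4135 m/s² × (1 ft/s² / 0.3048 m/s²) = 13565 ft/s²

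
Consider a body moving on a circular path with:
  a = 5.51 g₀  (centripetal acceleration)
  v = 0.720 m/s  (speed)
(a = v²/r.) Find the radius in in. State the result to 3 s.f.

Solving a = v²/r for r: r = v²/a.
a = 5.51 g₀ = 54.03 m/s²; v = 0.720 m/s.
r = 0.009594 m
0.009594 m × (1 in / 0.02540 m) = 0.3777 in

0.378 in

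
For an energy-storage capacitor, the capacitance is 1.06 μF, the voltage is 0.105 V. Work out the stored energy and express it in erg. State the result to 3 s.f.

0.0584 erg

Directly: E = ½CV².
C = 1.06 μF = 1.060×10^-6 F; V = 0.105 V.
E = 5.843×10^-9 J  (the unit combination reduces to kg·m²/s² = J)
5.843×10^-9 J × (1 erg / 1.000×10^-7 J) = 0.05843 erg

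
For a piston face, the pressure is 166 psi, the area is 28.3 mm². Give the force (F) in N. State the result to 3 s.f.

Solving P = F/A for F: F = P·A.
P = 166 psi = 1.145×10^6 Pa; A = 28.3 mm² = 2.830×10^-5 m².
F = 32.39 N  (the unit combination reduces to kg·m/s² = N)

32.4 N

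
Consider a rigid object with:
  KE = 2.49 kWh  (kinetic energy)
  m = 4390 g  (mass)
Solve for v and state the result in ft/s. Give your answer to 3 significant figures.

Rearranging KE = ½mv² for v: v = √(2·KE/m).
KE = 2.49 kWh = 8.964×10^6 J; m = 4390 g = 4.390 kg.
v = 2021 m/s
2021 m/s × (1 ft/s / 0.3048 m/s) = 6630 ft/s

6630 ft/s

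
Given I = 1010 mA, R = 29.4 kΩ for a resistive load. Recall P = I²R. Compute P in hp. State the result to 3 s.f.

40.2 hp

Directly: P = I²R.
I = 1010 mA = 1.010 A; R = 29.4 kΩ = 29400 Ω.
P = 29991 W
29991 W × (1 hp / 745.7 W) = 40.22 hp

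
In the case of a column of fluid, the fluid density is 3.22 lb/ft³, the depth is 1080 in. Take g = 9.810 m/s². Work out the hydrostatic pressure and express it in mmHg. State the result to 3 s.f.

104 mmHg

P is given directly by: P = ρgh.
ρ = 3.22 lb/ft³ = 51.58 kg/m³; h = 1080 in = 27.43 m; g = 9.810 m/s².
P = 13880 Pa
13880 Pa × (1 mmHg / 133.3 Pa) = 104.1 mmHg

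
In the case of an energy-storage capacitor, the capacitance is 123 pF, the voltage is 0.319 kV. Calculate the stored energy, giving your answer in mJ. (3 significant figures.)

E is given directly by: E = ½CV².
C = 123 pF = 1.230×10^-10 F; V = 0.319 kV = 319.0 V.
E = 6.258×10^-6 J  (the unit combination reduces to kg·m²/s² = J)
6.258×10^-6 J × (1 mJ / 0.001000 J) = 0.006258 mJ

0.00626 mJ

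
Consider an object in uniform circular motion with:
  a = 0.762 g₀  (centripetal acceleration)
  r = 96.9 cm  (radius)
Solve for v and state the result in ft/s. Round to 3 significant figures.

Solving a = v²/r for v: v = √(a·r).
a = 0.762 g₀ = 7.473 m/s²; r = 96.9 cm = 0.9690 m.
v = 2.691 m/s
2.691 m/s × (1 ft/s / 0.3048 m/s) = 8.828 ft/s

8.83 ft/s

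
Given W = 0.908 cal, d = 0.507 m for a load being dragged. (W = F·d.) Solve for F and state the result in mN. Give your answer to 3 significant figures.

Solving W = F·d for F: F = W/d.
W = 0.908 cal = 3.799 J; d = 0.507 m.
F = 7.493 N  (the unit combination reduces to kg·m/s² = N)
7.493 N × (1 mN / 0.001000 N) = 7493 mN

7490 mN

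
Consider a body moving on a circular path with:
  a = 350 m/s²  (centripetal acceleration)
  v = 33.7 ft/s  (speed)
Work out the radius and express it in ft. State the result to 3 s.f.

0.989 ft

Solving a = v²/r for r: r = v²/a.
a = 350 m/s²; v = 33.7 ft/s = 10.27 m/s.
r = 0.3015 m
0.3015 m × (1 ft / 0.3048 m) = 0.9890 ft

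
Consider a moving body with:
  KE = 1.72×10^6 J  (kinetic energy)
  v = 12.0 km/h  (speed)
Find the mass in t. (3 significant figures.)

Rearranging KE = ½mv² for m: m = 2·KE/v².
KE = 1.72×10^6 J; v = 12.0 km/h = 3.333 m/s.
m = 3.096×10^5 kg
3.096×10^5 kg × (1 t / 1000 kg) = 309.6 t

310 t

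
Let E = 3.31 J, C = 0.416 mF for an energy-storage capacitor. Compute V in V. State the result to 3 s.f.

Solving E = ½C·V² for V: V = √(2E/C).
E = 3.31 J; C = 0.416 mF = 4.160×10^-4 F.
V = 126.1 V

126 V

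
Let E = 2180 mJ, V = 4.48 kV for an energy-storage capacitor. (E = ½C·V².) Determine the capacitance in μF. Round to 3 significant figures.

0.217 μF

Solving E = ½C·V² for C: C = 2E/V².
E = 2180 mJ = 2.180 J; V = 4.48 kV = 4480 V.
C = 2.172×10^-7 F
2.172×10^-7 F × (1 μF / 1.000×10^-6 F) = 0.2172 μF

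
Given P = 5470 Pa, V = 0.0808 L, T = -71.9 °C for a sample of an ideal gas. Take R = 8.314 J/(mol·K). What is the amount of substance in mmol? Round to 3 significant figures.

0.264 mmol

Rearranging PV = nRT for n: n = PV/(RT).
P = 5470 Pa; V = 0.0808 L = 8.080×10^-5 m³; T = -71.9 °C = 201.2 K; R = 8.314 J/(mol·K).
n = 2.642×10^-4 mol
2.642×10^-4 mol × (1 mmol / 0.001000 mol) = 0.2642 mmol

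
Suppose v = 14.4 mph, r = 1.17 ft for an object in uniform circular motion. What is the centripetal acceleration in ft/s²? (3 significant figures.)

381 ft/s²

a is given directly by: a = v²/r.
v = 14.4 mph = 6.437 m/s; r = 1.17 ft = 0.3566 m.
a = 116.2 m/s²
116.2 m/s² × (1 ft/s² / 0.3048 m/s²) = 381.2 ft/s²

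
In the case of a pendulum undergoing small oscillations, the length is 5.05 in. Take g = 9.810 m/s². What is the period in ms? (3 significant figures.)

Directly: T = 2π√(L/g).
L = 5.05 in = 0.1283 m; g = 9.810 m/s².
T = 0.7185 s
0.7185 s × (1 ms / 0.001000 s) = 718.5 ms

718 ms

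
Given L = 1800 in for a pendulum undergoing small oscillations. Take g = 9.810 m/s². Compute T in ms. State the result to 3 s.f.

Directly: T = 2π√(L/g).
L = 1800 in = 45.72 m; g = 9.810 m/s².
T = 13.56 s
13.56 s × (1 ms / 0.001000 s) = 13564 ms

13600 ms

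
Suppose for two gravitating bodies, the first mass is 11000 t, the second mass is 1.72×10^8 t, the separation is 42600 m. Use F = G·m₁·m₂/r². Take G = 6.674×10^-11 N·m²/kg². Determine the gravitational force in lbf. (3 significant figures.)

Directly: F = Gm₁m₂/r².
m₁ = 11000 t = 1.100×10^7 kg; m₂ = 1.72×10^8 t = 1.720×10^11 kg; r = 42600 m; G = 6.674×10^-11 N·m²/kg².
F = 0.06958 N  (the unit combination reduces to kg·m/s² = N)
0.06958 N × (1 lbf / 4.448 N) = 0.01564 lbf

0.0156 lbf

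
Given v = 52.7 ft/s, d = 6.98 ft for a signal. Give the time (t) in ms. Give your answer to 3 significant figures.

132 ms

Solving v = d/t for t: t = d/v.
v = 52.7 ft/s = 16.06 m/s; d = 6.98 ft = 2.128 m.
t = 0.1324 s
0.1324 s × (1 ms / 0.001000 s) = 132.4 ms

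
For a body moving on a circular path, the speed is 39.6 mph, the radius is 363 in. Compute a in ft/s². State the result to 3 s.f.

Directly: a = v²/r.
v = 39.6 mph = 17.70 m/s; r = 363 in = 9.220 m.
a = 33.99 m/s²
33.99 m/s² × (1 ft/s² / 0.3048 m/s²) = 111.5 ft/s²

112 ft/s²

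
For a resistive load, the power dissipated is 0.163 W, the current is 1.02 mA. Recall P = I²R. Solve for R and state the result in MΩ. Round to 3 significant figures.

Rearranging P = I²R for R: R = P/I².
P = 0.163 W; I = 1.02 mA = 0.001020 A.
R = 1.567×10^5 Ω
1.567×10^5 Ω × (1 MΩ / 1.000×10^6 Ω) = 0.1567 MΩ

0.157 MΩ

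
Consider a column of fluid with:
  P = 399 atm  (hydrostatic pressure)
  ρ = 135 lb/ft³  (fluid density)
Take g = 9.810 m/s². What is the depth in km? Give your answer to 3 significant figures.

Rearranging P = ρ·g·h for h: h = P/(ρ·g).
P = 399 atm = 4.043×10^7 Pa; ρ = 135 lb/ft³ = 2162 kg/m³; g = 9.810 m/s².
h = 1906 m
1906 m × (1 km / 1000 m) = 1.906 km

1.91 km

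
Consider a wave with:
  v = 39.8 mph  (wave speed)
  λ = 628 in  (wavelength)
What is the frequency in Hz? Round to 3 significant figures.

1.12 Hz

Rearranging: f = v/λ.
v = 39.8 mph = 17.79 m/s; λ = 628 in = 15.95 m.
f = 1.115 Hz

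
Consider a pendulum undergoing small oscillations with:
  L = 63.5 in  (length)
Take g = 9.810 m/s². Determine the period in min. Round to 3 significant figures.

0.0425 min

T is given directly by: T = 2π√(L/g).
L = 63.5 in = 1.613 m; g = 9.810 m/s².
T = 2.548 s
2.548 s × (1 min / 60.00 s) = 0.04246 min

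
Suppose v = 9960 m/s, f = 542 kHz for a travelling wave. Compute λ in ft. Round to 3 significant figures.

Rearranging: λ = v/f.
v = 9960 m/s; f = 542 kHz = 5.420×10^5 Hz.
λ = 0.01838 m
0.01838 m × (1 ft / 0.3048 m) = 0.06029 ft

0.0603 ft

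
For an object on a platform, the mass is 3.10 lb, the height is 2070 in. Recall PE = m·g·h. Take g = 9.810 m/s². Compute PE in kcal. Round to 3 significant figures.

Directly: PE = mgh.
m = 3.10 lb = 1.406 kg; h = 2070 in = 52.58 m; g = 9.810 m/s².
PE = 725.3 J
725.3 J × (1 kcal / 4184 J) = 0.1733 kcal

0.173 kcal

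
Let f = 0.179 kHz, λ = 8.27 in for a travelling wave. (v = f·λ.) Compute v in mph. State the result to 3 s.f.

84.1 mph

v is given directly by: v = fλ.
f = 0.179 kHz = 179.0 Hz; λ = 8.27 in = 0.2101 m.
v = 37.60 m/s
37.60 m/s × (1 mph / 0.4470 m/s) = 84.11 mph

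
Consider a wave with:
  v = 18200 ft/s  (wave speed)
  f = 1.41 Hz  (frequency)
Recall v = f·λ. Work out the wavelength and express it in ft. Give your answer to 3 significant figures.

Rearranging v = f·λ for λ: λ = v/f.
v = 18200 ft/s = 5547 m/s; f = 1.41 Hz.
λ = 3934 m
3934 m × (1 ft / 0.3048 m) = 12908 ft

12900 ft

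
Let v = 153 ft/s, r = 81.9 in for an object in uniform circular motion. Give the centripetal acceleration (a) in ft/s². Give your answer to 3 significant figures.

a is given directly by: a = v²/r.
v = 153 ft/s = 46.63 m/s; r = 81.9 in = 2.080 m.
a = 1045 m/s²
1045 m/s² × (1 ft/s² / 0.3048 m/s²) = 3430 ft/s²

3430 ft/s²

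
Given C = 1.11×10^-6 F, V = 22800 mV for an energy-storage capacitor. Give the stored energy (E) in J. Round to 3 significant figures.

2.89×10^-4 J

Directly: E = ½CV².
C = 1.11×10^-6 F; V = 22800 mV = 22.80 V.
E = 2.885×10^-4 J  (the unit combination reduces to kg·m²/s² = J)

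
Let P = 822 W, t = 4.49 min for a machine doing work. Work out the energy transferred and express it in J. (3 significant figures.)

Solving P = W/t for W: W = P·t.
P = 822 W; t = 4.49 min = 269.4 s.
W = 2.214×10^5 J

2.21×10^5 J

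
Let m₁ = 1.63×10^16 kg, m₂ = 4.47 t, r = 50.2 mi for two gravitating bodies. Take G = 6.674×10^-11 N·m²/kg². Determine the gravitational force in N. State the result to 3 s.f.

From Newton's law of gravitation: F = Gm₁m₂/r².
m₁ = 1.63×10^16 kg; m₂ = 4.47 t = 4470 kg; r = 50.2 mi = 80789 m; G = 6.674×10^-11 N·m²/kg².
F = 0.7450 N

0.745 N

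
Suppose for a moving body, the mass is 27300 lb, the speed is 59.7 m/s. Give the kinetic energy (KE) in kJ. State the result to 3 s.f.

KE is given directly by: KE = ½mv².
m = 27300 lb = 12383 kg; v = 59.7 m/s.
KE = 2.207×10^7 J  (the unit combination reduces to kg·m²/s² = J)
2.207×10^7 J × (1 kJ / 1000 J) = 22067 kJ

22100 kJ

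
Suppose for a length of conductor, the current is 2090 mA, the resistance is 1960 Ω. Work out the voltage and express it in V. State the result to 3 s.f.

4100 V

From Ohm's law: V = IR.
I = 2090 mA = 2.090 A; R = 1960 Ω.
V = 4096 V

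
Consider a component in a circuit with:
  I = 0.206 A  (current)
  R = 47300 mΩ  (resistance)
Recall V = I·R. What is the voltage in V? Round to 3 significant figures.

V is given directly by: V = IR.
I = 0.206 A; R = 47300 mΩ = 47.30 Ω.
V = 9.744 V

9.74 V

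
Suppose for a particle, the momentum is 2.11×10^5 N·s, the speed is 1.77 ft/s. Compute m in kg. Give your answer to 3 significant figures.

3.91×10^5 kg

Solving p = m·v for m: m = p/v.
p = 2.11×10^5 N·s = 2.110×10^5 kg·m/s; v = 1.77 ft/s = 0.5395 m/s.
m = 3.911×10^5 kg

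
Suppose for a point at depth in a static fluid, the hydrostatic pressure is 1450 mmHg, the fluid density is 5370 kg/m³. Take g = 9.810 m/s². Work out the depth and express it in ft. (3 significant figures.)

12.0 ft

Solving P = ρ·g·h for h: h = P/(ρ·g).
P = 1450 mmHg = 1.933×10^5 Pa; ρ = 5370 kg/m³; g = 9.810 m/s².
h = 3.670 m
3.670 m × (1 ft / 0.3048 m) = 12.04 ft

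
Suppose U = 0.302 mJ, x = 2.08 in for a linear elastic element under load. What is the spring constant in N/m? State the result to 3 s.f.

Solving U = ½k·x² for k: k = 2U/x².
U = 0.302 mJ = 3.020×10^-4 J; x = 2.08 in = 0.05283 m.
k = 0.2164 N/m

0.216 N/m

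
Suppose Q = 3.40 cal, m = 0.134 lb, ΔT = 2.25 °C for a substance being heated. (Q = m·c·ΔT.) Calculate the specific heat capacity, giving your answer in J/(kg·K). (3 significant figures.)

Rearranging: c = Q/(m·ΔT).
Q = 3.40 cal = 14.23 J; m = 0.134 lb = 0.06078 kg; ΔT = 2.25 °C = 2.250 K.
c = 104.0 J/(kg·K)

104 J/(kg·K)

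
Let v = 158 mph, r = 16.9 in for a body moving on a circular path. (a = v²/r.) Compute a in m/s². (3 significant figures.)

a is given directly by: a = v²/r.
v = 158 mph = 70.63 m/s; r = 16.9 in = 0.4293 m.
a = 11622 m/s²

11600 m/s²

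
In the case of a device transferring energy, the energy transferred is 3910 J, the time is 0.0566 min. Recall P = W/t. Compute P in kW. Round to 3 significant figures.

1.15 kW

Directly: P = W/t.
W = 3910 J; t = 0.0566 min = 3.396 s.
P = 1151 W
1151 W × (1 kW / 1000 W) = 1.151 kW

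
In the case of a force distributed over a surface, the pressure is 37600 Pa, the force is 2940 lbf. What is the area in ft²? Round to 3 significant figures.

Solving P = F/A for A: A = F/P.
P = 37600 Pa; F = 2940 lbf = 13078 N.
A = 0.3478 m²
0.3478 m² × (1 ft² / 0.09290 m²) = 3.744 ft²

3.74 ft²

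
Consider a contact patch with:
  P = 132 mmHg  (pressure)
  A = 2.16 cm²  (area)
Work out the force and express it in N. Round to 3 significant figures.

3.80 N

Rearranging: F = P·A.
P = 132 mmHg = 17599 Pa; A = 2.16 cm² = 2.160×10^-4 m².
F = 3.801 N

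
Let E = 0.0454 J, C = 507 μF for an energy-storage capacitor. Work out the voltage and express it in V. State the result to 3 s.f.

13.4 V

Rearranging E = ½C·V² for V: V = √(2E/C).
E = 0.0454 J; C = 507 μF = 5.070×10^-4 F.
V = 13.38 V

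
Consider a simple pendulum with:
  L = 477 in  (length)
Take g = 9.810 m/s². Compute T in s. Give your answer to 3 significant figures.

6.98 s

T is given directly by: T = 2π√(L/g).
L = 477 in = 12.12 m; g = 9.810 m/s².
T = 6.983 s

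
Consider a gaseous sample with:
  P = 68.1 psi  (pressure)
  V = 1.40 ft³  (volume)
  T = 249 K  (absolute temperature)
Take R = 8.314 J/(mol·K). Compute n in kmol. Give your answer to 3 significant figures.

From the ideal-gas law: n = PV/(RT).
P = 68.1 psi = 4.695×10^5 Pa; V = 1.40 ft³ = 0.03964 m³; T = 249 K; R = 8.314 J/(mol·K).
n = 8.991 mol
8.991 mol × (1 kmol / 1000 mol) = 0.008991 kmol

0.00899 kmol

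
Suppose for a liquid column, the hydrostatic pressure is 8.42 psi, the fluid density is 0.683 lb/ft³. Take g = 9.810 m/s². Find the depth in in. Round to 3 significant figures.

21300 in

Solving P = ρ·g·h for h: h = P/(ρ·g).
P = 8.42 psi = 58054 Pa; ρ = 0.683 lb/ft³ = 10.94 kg/m³; g = 9.810 m/s².
h = 540.9 m
540.9 m × (1 in / 0.02540 m) = 21295 in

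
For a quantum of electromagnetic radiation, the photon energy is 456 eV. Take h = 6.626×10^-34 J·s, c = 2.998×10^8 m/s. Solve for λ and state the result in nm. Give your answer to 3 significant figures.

2.72 nm

Solving E = h·c/λ for λ: λ = hc/E.
E = 456 eV = 7.306×10^-17 J; h = 6.626×10^-34 J·s; c = 2.998×10^8 m/s.
λ = 2.719×10^-9 m
2.719×10^-9 m × (1 nm / 1.000×10^-9 m) = 2.719 nm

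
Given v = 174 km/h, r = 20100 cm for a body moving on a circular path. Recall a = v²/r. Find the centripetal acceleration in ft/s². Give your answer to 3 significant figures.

Directly: a = v²/r.
v = 174 km/h = 48.33 m/s; r = 20100 cm = 201.0 m.
a = 11.62 m/s²
11.62 m/s² × (1 ft/s² / 0.3048 m/s²) = 38.13 ft/s²

38.1 ft/s²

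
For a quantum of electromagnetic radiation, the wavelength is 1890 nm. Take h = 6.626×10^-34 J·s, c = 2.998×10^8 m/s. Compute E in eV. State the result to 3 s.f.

0.656 eV

E is given directly by: E = hc/λ.
λ = 1890 nm = 1.890×10^-6 m; h = 6.626×10^-34 J·s; c = 2.998×10^8 m/s.
E = 1.051×10^-19 J
1.051×10^-19 J × (1 eV / 1.602×10^-19 J) = 0.6560 eV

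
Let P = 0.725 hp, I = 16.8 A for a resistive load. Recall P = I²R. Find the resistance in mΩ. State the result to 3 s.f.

Rearranging P = I²R for R: R = P/I².
P = 0.725 hp = 540.6 W; I = 16.8 A.
R = 1.916 Ω
1.916 Ω × (1 mΩ / 0.001000 Ω) = 1916 mΩ

1920 mΩ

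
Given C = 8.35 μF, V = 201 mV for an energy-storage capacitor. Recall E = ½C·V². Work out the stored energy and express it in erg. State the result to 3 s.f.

1.69 erg

Directly: E = ½CV².
C = 8.35 μF = 8.350×10^-6 F; V = 201 mV = 0.2010 V.
E = 1.687×10^-7 J  (the unit combination reduces to kg·m²/s² = J)
1.687×10^-7 J × (1 erg / 1.000×10^-7 J) = 1.687 erg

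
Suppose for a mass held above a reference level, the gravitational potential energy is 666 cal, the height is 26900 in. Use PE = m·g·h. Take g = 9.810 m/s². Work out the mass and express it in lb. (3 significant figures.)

Solving PE = m·g·h for m: m = PE/(g·h).
PE = 666 cal = 2787 J; h = 26900 in = 683.3 m; g = 9.810 m/s².
m = 0.4157 kg
0.4157 kg × (1 lb / 0.4536 kg) = 0.9165 lb

0.917 lb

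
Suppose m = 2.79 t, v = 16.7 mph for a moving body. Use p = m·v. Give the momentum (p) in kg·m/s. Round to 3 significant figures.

p is given directly by: p = mv.
m = 2.79 t = 2790 kg; v = 16.7 mph = 7.466 m/s.
p = 20829 kg·m/s  (the unit combination reduces to kg·m/s = kg·m/s)

20800 kg·m/s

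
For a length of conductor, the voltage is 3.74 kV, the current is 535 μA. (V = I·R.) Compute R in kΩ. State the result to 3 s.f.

From Ohm's law: R = V/I.
V = 3.74 kV = 3740 V; I = 535 μA = 5.350×10^-4 A.
R = 6.991×10^6 Ω
6.991×10^6 Ω × (1 kΩ / 1000 Ω) = 6991 kΩ

6990 kΩ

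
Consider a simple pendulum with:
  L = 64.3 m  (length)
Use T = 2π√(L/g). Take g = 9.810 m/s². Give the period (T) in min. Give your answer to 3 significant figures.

T is given directly by: T = 2π√(L/g).
L = 64.3 m; g = 9.810 m/s².
T = 16.09 s
16.09 s × (1 min / 60.00 s) = 0.2681 min

0.268 min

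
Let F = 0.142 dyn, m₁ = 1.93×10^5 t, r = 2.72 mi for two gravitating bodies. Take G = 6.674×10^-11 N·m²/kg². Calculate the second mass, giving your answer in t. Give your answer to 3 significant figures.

Solving F = G·m₁·m₂/r² for m₂: m₂ = F·r²/(G·m₁).
F = 0.142 dyn = 1.420×10^-6 N; m₁ = 1.93×10^5 t = 1.930×10^8 kg; r = 2.72 mi = 4377 m; G = 6.674×10^-11 N·m²/kg².
m₂ = 2112 kg
2112 kg × (1 t / 1000 kg) = 2.112 t

2.11 t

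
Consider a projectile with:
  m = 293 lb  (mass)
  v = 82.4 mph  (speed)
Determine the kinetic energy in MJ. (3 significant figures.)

Directly: KE = ½mv².
m = 293 lb = 132.9 kg; v = 82.4 mph = 36.84 m/s.
KE = 90168 J
90168 J × (1 MJ / 1.000×10^6 J) = 0.09017 MJ

0.0902 MJ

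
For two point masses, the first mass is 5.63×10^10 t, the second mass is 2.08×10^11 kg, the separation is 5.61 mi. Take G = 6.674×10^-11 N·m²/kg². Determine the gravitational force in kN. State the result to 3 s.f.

F is given directly by: F = Gm₁m₂/r².
m₁ = 5.63×10^10 t = 5.630×10^13 kg; m₂ = 2.08×10^11 kg; r = 5.61 mi = 9028 m; G = 6.674×10^-11 N·m²/kg².
F = 9.588×10^6 N
9.588×10^6 N × (1 kN / 1000 N) = 9588 kN

9590 kN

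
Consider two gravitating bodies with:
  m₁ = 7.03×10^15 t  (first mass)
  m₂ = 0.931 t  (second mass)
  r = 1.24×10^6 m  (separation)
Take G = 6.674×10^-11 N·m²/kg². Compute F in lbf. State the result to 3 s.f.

0.0639 lbf

From Newton's law of gravitation: F = Gm₁m₂/r².
m₁ = 7.03×10^15 t = 7.030×10^18 kg; m₂ = 0.931 t = 931.0 kg; r = 1.24×10^6 m; G = 6.674×10^-11 N·m²/kg².
F = 0.2841 N  (the unit combination reduces to kg·m/s² = N)
0.2841 N × (1 lbf / 4.448 N) = 0.06386 lbf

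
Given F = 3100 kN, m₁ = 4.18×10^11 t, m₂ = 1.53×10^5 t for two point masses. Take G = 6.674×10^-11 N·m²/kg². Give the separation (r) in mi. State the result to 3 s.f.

Rearranging F = G·m₁·m₂/r² for r: r = √(G·m₁m₂/F).
F = 3100 kN = 3.100×10^6 N; m₁ = 4.18×10^11 t = 4.180×10^14 kg; m₂ = 1.53×10^5 t = 1.530×10^8 kg; G = 6.674×10^-11 N·m²/kg².
r = 1173 m
1173 m × (1 mi / 1609 m) = 0.7291 mi

0.729 mi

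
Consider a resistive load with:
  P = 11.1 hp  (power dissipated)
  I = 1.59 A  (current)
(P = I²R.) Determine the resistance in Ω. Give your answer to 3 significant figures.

Rearranging P = I²R for R: R = P/I².
P = 11.1 hp = 8277 W; I = 1.59 A.
R = 3274 Ω

3270 Ω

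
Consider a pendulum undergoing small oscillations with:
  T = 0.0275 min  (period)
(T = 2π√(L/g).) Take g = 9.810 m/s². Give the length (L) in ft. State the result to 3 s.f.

2.22 ft

Rearranging: L = g·(T/2π)².
T = 0.0275 min = 1.650 s; g = 9.810 m/s².
L = 0.6765 m
0.6765 m × (1 ft / 0.3048 m) = 2.220 ft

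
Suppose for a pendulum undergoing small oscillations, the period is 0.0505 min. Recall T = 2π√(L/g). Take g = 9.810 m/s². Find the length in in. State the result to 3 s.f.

89.8 in

Rearranging: L = g·(T/2π)².
T = 0.0505 min = 3.030 s; g = 9.810 m/s².
L = 2.281 m
2.281 m × (1 in / 0.02540 m) = 89.82 in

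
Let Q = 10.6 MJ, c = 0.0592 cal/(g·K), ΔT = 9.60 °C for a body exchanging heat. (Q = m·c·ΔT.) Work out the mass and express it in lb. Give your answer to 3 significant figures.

Rearranging Q = m·c·ΔT for m: m = Q/(c·ΔT).
Q = 10.6 MJ = 1.060×10^7 J; c = 0.0592 cal/(g·K) = 247.7 J/(kg·K); ΔT = 9.60 °C = 9.600 K.
m = 4458 kg
4458 kg × (1 lb / 0.4536 kg) = 9828 lb

9830 lb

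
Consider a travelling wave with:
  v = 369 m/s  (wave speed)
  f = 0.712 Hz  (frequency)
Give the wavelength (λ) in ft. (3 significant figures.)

1700 ft

Rearranging v = f·λ for λ: λ = v/f.
v = 369 m/s; f = 0.712 Hz.
λ = 518.3 m
518.3 m × (1 ft / 0.3048 m) = 1700 ft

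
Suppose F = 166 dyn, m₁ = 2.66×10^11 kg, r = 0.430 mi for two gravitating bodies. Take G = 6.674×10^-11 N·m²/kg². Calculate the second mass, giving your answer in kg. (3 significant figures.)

44.8 kg

Rearranging: m₂ = F·r²/(G·m₁).
F = 166 dyn = 0.001660 N; m₁ = 2.66×10^11 kg; r = 0.430 mi = 692.0 m; G = 6.674×10^-11 N·m²/kg².
m₂ = 44.78 kg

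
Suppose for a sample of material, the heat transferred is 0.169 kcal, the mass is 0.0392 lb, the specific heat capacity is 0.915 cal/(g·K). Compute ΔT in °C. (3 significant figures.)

Solving Q = m·c·ΔT for ΔT: ΔT = Q/(m·c).
Q = 0.169 kcal = 707.1 J; m = 0.0392 lb = 0.01778 kg; c = 0.915 cal/(g·K) = 3828 J/(kg·K).
ΔT = 10.39 K
Since 1 °C = 1 K, 10.39 °C.

10.4 °C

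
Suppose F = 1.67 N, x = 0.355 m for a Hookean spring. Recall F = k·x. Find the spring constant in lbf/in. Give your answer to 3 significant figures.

Rearranging F = k·x for k: k = F/x.
F = 1.67 N; x = 0.355 m.
k = 4.704 N/m
4.704 N/m × (1 lbf/in / 175.1 N/m) = 0.02686 lbf/in

0.0269 lbf/in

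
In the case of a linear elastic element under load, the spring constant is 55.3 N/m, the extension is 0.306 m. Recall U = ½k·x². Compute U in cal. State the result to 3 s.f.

0.619 cal

Directly: U = ½kx².
k = 55.3 N/m; x = 0.306 m.
U = 2.589 J
2.589 J × (1 cal / 4.184 J) = 0.6188 cal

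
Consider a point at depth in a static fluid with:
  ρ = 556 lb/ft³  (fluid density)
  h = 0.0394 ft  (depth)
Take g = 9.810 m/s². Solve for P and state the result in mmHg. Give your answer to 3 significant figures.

7.87 mmHg

P is given directly by: P = ρgh.
ρ = 556 lb/ft³ = 8906 kg/m³; h = 0.0394 ft = 0.01201 m; g = 9.810 m/s².
P = 1049 Pa
1049 Pa × (1 mmHg / 133.3 Pa) = 7.870 mmHg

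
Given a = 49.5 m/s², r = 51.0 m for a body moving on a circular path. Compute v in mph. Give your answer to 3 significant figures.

Solving a = v²/r for v: v = √(a·r).
a = 49.5 m/s²; r = 51.0 m.
v = 50.24 m/s
50.24 m/s × (1 mph / 0.4470 m/s) = 112.4 mph

112 mph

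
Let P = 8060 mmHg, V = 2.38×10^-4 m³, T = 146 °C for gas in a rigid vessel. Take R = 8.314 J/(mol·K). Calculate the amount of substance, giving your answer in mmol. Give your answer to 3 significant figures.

73.4 mmol

From the ideal-gas law: n = PV/(RT).
P = 8060 mmHg = 1.075×10^6 Pa; V = 2.38×10^-4 m³; T = 146 °C = 419.1 K; R = 8.314 J/(mol·K).
n = 0.07339 mol
0.07339 mol × (1 mmol / 0.001000 mol) = 73.39 mmol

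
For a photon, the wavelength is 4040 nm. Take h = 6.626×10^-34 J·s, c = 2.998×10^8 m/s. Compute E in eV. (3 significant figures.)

0.307 eV

E is given directly by: E = hc/λ.
λ = 4040 nm = 4.040×10^-6 m; h = 6.626×10^-34 J·s; c = 2.998×10^8 m/s.
E = 4.917×10^-20 J
4.917×10^-20 J × (1 eV / 1.602×10^-19 J) = 0.3069 eV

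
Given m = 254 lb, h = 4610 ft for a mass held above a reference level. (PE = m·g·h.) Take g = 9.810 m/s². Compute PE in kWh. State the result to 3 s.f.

0.441 kWh

PE is given directly by: PE = mgh.
m = 254 lb = 115.2 kg; h = 4610 ft = 1405 m; g = 9.810 m/s².
PE = 1.588×10^6 J
1.588×10^6 J × (1 kWh / 3.600×10^6 J) = 0.4411 kWh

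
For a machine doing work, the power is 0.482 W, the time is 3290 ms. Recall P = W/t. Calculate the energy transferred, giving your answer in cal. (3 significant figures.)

0.379 cal

Rearranging: W = P·t.
P = 0.482 W; t = 3290 ms = 3.290 s.
W = 1.586 J
1.586 J × (1 cal / 4.184 J) = 0.3790 cal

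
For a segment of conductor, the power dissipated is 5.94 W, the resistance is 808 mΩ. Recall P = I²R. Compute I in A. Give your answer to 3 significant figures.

2.71 A

Rearranging: I = √(P/R).
P = 5.94 W; R = 808 mΩ = 0.8080 Ω.
I = 2.711 A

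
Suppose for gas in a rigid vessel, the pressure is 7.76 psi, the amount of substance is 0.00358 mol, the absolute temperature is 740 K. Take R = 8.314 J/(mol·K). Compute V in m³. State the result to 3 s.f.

4.12×10^-4 m³

Solving PV = nRT for V: V = nRT/P.
P = 7.76 psi = 53503 Pa; n = 0.00358 mol; T = 740 K; R = 8.314 J/(mol·K).
V = 4.117×10^-4 m³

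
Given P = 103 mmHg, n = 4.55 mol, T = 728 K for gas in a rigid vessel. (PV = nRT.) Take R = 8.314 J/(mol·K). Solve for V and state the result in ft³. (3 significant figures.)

70.8 ft³

From the ideal-gas law: V = nRT/P.
P = 103 mmHg = 13732 Pa; n = 4.55 mol; T = 728 K; R = 8.314 J/(mol·K).
V = 2.005 m³
2.005 m³ × (1 ft³ / 0.02832 m³) = 70.82 ft³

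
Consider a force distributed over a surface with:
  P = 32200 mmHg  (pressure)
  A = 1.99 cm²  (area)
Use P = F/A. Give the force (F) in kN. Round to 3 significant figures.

Rearranging P = F/A for F: F = P·A.
P = 32200 mmHg = 4.293×10^6 Pa; A = 1.99 cm² = 1.990×10^-4 m².
F = 854.3 N
854.3 N × (1 kN / 1000 N) = 0.8543 kN

0.854 kN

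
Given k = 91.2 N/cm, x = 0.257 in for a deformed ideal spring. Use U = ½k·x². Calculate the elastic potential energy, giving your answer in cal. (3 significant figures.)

Directly: U = ½kx².
k = 91.2 N/cm = 9120 N/m; x = 0.257 in = 0.006528 m.
U = 0.1943 J  (the unit combination reduces to kg·m²/s² = J)
0.1943 J × (1 cal / 4.184 J) = 0.04644 cal

0.0464 cal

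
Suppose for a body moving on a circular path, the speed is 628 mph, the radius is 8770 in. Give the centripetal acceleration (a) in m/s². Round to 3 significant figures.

354 m/s²

Directly: a = v²/r.
v = 628 mph = 280.7 m/s; r = 8770 in = 222.8 m.
a = 353.8 m/s²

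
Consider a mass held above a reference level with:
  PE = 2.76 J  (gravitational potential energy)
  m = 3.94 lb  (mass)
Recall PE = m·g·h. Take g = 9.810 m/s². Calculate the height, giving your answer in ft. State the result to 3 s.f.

Rearranging PE = m·g·h for h: h = PE/(m·g).
PE = 2.76 J; m = 3.94 lb = 1.787 kg; g = 9.810 m/s².
h = 0.1574 m
0.1574 m × (1 ft / 0.3048 m) = 0.5165 ft

0.516 ft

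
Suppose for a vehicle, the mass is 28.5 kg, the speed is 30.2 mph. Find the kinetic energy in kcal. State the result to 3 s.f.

KE is given directly by: KE = ½mv².
m = 28.5 kg; v = 30.2 mph = 13.50 m/s.
KE = 2597 J
2597 J × (1 kcal / 4184 J) = 0.6208 kcal

0.621 kcal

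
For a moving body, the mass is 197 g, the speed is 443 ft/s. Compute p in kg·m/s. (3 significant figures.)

p is given directly by: p = mv.
m = 197 g = 0.1970 kg; v = 443 ft/s = 135.0 m/s.
p = 26.60 kg·m/s

26.6 kg·m/s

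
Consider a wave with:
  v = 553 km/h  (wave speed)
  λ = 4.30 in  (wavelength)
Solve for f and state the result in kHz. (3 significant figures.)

Rearranging: f = v/λ.
v = 553 km/h = 153.6 m/s; λ = 4.30 in = 0.1092 m.
f = 1406 Hz
1406 Hz × (1 kHz / 1000 Hz) = 1.406 kHz

1.41 kHz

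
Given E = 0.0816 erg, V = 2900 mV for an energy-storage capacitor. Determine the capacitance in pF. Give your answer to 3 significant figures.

1940 pF

Solving E = ½C·V² for C: C = 2E/V².
E = 0.0816 erg = 8.160×10^-9 J; V = 2900 mV = 2.900 V.
C = 1.941×10^-9 F
1.941×10^-9 F × (1 pF / 1.000×10^-12 F) = 1941 pF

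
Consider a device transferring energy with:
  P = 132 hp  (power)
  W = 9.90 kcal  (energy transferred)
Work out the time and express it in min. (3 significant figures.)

Rearranging P = W/t for t: t = W/P.
P = 132 hp = 98432 W; W = 9.90 kcal = 41422 J.
t = 0.4208 s
0.4208 s × (1 min / 60.00 s) = 0.007014 min

0.00701 min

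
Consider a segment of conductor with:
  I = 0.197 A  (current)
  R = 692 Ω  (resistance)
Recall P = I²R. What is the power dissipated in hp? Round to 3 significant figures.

0.0360 hp

P is given directly by: P = I²R.
I = 0.197 A; R = 692 Ω.
P = 26.86 W  (the unit combination reduces to kg·m²/s³ = W)
26.86 W × (1 hp / 745.7 W) = 0.03601 hp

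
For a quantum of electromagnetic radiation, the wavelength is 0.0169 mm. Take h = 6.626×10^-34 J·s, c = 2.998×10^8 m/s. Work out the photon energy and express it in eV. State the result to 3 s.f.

0.0734 eV

E is given directly by: E = hc/λ.
λ = 0.0169 mm = 1.690×10^-5 m; h = 6.626×10^-34 J·s; c = 2.998×10^8 m/s.
E = 1.175×10^-20 J  (the unit combination reduces to kg·m²/s² = J)
1.175×10^-20 J × (1 eV / 1.602×10^-19 J) = 0.07336 eV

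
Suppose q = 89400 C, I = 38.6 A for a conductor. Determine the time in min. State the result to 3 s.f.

Solving q = I·t for t: t = q/I.
q = 89400 C; I = 38.6 A.
t = 2316 s
2316 s × (1 min / 60.00 s) = 38.60 min

38.6 min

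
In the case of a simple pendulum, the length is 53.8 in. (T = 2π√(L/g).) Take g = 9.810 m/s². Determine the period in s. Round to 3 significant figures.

2.35 s

T is given directly by: T = 2π√(L/g).
L = 53.8 in = 1.367 m; g = 9.810 m/s².
T = 2.345 s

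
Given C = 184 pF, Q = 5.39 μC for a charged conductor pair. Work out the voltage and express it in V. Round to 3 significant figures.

Rearranging C = Q/V for V: V = Q/C.
C = 184 pF = 1.840×10^-10 F; Q = 5.39 μC = 5.390×10^-6 C.
V = 29293 V

29300 V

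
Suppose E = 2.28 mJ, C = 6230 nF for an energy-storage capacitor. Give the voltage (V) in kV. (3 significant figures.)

Solving E = ½C·V² for V: V = √(2E/C).
E = 2.28 mJ = 0.002280 J; C = 6230 nF = 6.230×10^-6 F.
V = 27.05 V  (the unit combination reduces to kg·m²/(A·s³) = V)
27.05 V × (1 kV / 1000 V) = 0.02705 kV

0.0271 kV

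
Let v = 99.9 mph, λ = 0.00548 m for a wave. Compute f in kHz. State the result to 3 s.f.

8.15 kHz

Rearranging v = f·λ for f: f = v/λ.
v = 99.9 mph = 44.66 m/s; λ = 0.00548 m.
f = 8150 Hz
8150 Hz × (1 kHz / 1000 Hz) = 8.150 kHz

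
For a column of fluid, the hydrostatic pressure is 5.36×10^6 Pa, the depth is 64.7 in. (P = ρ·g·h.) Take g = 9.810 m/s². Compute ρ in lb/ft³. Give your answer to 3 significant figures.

Rearranging: ρ = P/(g·h).
P = 5.36×10^6 Pa; h = 64.7 in = 1.643 m; g = 9.810 m/s².
ρ = 3.325×10^5 kg/m³
3.325×10^5 kg/m³ × (1 lb/ft³ / 16.02 kg/m³) = 20756 lb/ft³

20800 lb/ft³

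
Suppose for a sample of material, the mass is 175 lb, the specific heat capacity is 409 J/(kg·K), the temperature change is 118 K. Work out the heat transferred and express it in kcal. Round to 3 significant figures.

Q is given directly by: Q = mcΔT.
m = 175 lb = 79.38 kg; c = 409 J/(kg·K); ΔT = 118 K.
Q = 3.831×10^6 J  (the unit combination reduces to kg·m²/s² = J)
3.831×10^6 J × (1 kcal / 4184 J) = 915.6 kcal

916 kcal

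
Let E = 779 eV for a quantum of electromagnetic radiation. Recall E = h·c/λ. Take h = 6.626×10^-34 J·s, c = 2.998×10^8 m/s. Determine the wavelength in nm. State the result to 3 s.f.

1.59 nm

Rearranging: λ = hc/E.
E = 779 eV = 1.248×10^-16 J; h = 6.626×10^-34 J·s; c = 2.998×10^8 m/s.
λ = 1.592×10^-9 m
1.592×10^-9 m × (1 nm / 1.000×10^-9 m) = 1.592 nm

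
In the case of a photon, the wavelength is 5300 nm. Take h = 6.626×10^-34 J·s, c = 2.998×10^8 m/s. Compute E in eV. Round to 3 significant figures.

0.234 eV

E is given directly by: E = hc/λ.
λ = 5300 nm = 5.300×10^-6 m; h = 6.626×10^-34 J·s; c = 2.998×10^8 m/s.
E = 3.748×10^-20 J  (the unit combination reduces to kg·m²/s² = J)
3.748×10^-20 J × (1 eV / 1.602×10^-19 J) = 0.2339 eV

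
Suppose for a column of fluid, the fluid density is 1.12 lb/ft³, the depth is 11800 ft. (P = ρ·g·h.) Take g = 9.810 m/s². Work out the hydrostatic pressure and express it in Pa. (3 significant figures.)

6.33×10^5 Pa

Directly: P = ρgh.
ρ = 1.12 lb/ft³ = 17.94 kg/m³; h = 11800 ft = 3597 m; g = 9.810 m/s².
P = 6.330×10^5 Pa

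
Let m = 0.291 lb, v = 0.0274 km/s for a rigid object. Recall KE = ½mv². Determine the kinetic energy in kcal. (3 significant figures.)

Directly: KE = ½mv².
m = 0.291 lb = 0.1320 kg; v = 0.0274 km/s = 27.40 m/s.
KE = 49.55 J  (the unit combination reduces to kg·m²/s² = J)
49.55 J × (1 kcal / 4184 J) = 0.01184 kcal

0.0118 kcal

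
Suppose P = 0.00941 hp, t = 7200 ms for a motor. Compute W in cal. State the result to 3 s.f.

Rearranging: W = P·t.
P = 0.00941 hp = 7.017 W; t = 7200 ms = 7.200 s.
W = 50.52 J
50.52 J × (1 cal / 4.184 J) = 12.08 cal

12.1 cal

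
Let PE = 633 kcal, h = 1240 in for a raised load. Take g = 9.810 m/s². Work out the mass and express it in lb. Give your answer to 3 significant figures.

18900 lb

Rearranging: m = PE/(g·h).
PE = 633 kcal = 2.648×10^6 J; h = 1240 in = 31.50 m; g = 9.810 m/s².
m = 8572 kg
8572 kg × (1 lb / 0.4536 kg) = 18898 lb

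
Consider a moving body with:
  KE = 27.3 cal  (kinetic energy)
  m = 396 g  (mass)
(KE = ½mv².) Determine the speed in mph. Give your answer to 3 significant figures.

Solving KE = ½mv² for v: v = √(2·KE/m).
KE = 27.3 cal = 114.2 J; m = 396 g = 0.3960 kg.
v = 24.02 m/s
24.02 m/s × (1 mph / 0.4470 m/s) = 53.73 mph

53.7 mph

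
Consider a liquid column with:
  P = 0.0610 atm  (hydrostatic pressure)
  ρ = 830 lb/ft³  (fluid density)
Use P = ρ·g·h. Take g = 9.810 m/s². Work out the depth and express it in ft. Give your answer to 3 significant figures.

Solving P = ρ·g·h for h: h = P/(ρ·g).
P = 0.0610 atm = 6181 Pa; ρ = 830 lb/ft³ = 13295 kg/m³; g = 9.810 m/s².
h = 0.04739 m
0.04739 m × (1 ft / 0.3048 m) = 0.1555 ft

0.155 ft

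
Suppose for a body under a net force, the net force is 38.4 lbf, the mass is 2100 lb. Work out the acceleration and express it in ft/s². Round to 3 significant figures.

From Newton's second law: a = F/m.
F = 38.4 lbf = 170.8 N; m = 2100 lb = 952.5 kg.
a = 0.1793 m/s²
0.1793 m/s² × (1 ft/s² / 0.3048 m/s²) = 0.5883 ft/s²

0.588 ft/s²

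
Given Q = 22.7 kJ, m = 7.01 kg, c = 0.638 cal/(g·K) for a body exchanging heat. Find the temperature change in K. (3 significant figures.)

Rearranging Q = m·c·ΔT for ΔT: ΔT = Q/(m·c).
Q = 22.7 kJ = 22700 J; m = 7.01 kg; c = 0.638 cal/(g·K) = 2669 J/(kg·K).
ΔT = 1.213 K

1.21 K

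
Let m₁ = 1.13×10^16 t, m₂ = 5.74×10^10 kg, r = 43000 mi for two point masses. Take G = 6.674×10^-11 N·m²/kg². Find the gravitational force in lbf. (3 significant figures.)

2030 lbf

From Newton's law of gravitation: F = Gm₁m₂/r².
m₁ = 1.13×10^16 t = 1.130×10^19 kg; m₂ = 5.74×10^10 kg; r = 43000 mi = 6.920×10^7 m; G = 6.674×10^-11 N·m²/kg².
F = 9039 N  (the unit combination reduces to kg·m/s² = N)
9039 N × (1 lbf / 4.448 N) = 2032 lbf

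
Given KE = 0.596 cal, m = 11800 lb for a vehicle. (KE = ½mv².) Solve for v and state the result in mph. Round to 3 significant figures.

Rearranging KE = ½mv² for v: v = √(2·KE/m).
KE = 0.596 cal = 2.494 J; m = 11800 lb = 5352 kg.
v = 0.03053 m/s
0.03053 m/s × (1 mph / 0.4470 m/s) = 0.06828 mph

0.0683 mph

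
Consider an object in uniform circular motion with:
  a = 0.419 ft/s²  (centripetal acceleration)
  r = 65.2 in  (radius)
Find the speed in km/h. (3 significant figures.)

Rearranging: v = √(a·r).
a = 0.419 ft/s² = 0.1277 m/s²; r = 65.2 in = 1.656 m.
v = 0.4599 m/s
0.4599 m/s × (1 km/h / 0.2778 m/s) = 1.656 km/h

1.66 km/h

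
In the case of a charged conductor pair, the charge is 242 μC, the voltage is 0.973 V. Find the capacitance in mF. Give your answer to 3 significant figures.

C is given directly by: C = Q/V.
Q = 242 μC = 2.420×10^-4 C; V = 0.973 V.
C = 2.487×10^-4 F
2.487×10^-4 F × (1 mF / 0.001000 F) = 0.2487 mF

0.249 mF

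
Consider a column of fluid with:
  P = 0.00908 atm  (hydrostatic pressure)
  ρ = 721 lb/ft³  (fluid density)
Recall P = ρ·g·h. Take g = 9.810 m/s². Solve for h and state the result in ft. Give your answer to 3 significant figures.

Rearranging: h = P/(ρ·g).
P = 0.00908 atm = 920.0 Pa; ρ = 721 lb/ft³ = 11549 kg/m³; g = 9.810 m/s².
h = 0.008120 m
0.008120 m × (1 ft / 0.3048 m) = 0.02664 ft

0.0266 ft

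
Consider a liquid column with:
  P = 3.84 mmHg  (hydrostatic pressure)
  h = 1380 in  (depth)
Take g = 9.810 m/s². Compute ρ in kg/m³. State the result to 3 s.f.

Rearranging: ρ = P/(g·h).
P = 3.84 mmHg = 512.0 Pa; h = 1380 in = 35.05 m; g = 9.810 m/s².
ρ = 1.489 kg/m³

1.49 kg/m³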